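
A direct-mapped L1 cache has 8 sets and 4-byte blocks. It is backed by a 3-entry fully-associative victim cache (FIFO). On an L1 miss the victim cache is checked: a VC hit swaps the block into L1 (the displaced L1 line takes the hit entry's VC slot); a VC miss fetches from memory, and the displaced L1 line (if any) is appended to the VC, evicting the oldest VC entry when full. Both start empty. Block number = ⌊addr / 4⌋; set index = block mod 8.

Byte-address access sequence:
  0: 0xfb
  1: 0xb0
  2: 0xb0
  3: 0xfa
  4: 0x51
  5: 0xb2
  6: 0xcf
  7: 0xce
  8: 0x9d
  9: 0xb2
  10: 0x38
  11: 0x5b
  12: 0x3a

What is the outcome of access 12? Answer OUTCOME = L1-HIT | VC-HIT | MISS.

OUTCOME = VC-HIT

#0 0xfb→b62/s6 MISS; vc=[]
#1 0xb0→b44/s4 MISS; vc=[]
#2 0xb0→b44/s4 L1-HIT; vc=[]
#3 0xfa→b62/s6 L1-HIT; vc=[]
#4 0x51→b20/s4 MISS; vc=[44]
#5 0xb2→b44/s4 VC-HIT; vc=[20]
#6 0xcf→b51/s3 MISS; vc=[20]
#7 0xce→b51/s3 L1-HIT; vc=[20]
#8 0x9d→b39/s7 MISS; vc=[20]
#9 0xb2→b44/s4 L1-HIT; vc=[20]
#10 0x38→b14/s6 MISS; vc=[20,62]
#11 0x5b→b22/s6 MISS; vc=[20,62,14]
#12 0x3a→b14/s6 VC-HIT; vc=[20,62,22]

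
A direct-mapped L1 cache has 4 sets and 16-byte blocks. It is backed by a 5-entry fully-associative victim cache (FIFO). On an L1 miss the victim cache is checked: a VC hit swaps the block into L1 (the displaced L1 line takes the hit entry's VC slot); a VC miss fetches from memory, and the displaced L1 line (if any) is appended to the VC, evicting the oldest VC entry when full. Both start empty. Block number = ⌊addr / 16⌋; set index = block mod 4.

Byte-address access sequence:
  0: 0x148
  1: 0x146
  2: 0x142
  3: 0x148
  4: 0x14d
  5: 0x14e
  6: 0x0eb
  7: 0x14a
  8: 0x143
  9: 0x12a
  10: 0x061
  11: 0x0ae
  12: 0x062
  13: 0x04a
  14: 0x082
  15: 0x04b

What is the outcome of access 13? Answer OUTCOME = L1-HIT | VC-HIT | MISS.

  [0] addr=0x148 blk=20 s=0: MISS | VC []
  [1] addr=0x146 blk=20 s=0: L1-HIT | VC []
  [2] addr=0x142 blk=20 s=0: L1-HIT | VC []
  [3] addr=0x148 blk=20 s=0: L1-HIT | VC []
  [4] addr=0x14d blk=20 s=0: L1-HIT | VC []
  [5] addr=0x14e blk=20 s=0: L1-HIT | VC []
  [6] addr=0xeb blk=14 s=2: MISS | VC []
  [7] addr=0x14a blk=20 s=0: L1-HIT | VC []
  [8] addr=0x143 blk=20 s=0: L1-HIT | VC []
  [9] addr=0x12a blk=18 s=2: MISS | VC [14]
  [10] addr=0x61 blk=6 s=2: MISS | VC [14, 18]
  [11] addr=0xae blk=10 s=2: MISS | VC [14, 18, 6]
  [12] addr=0x62 blk=6 s=2: VC-HIT | VC [14, 18, 10]
  [13] addr=0x4a blk=4 s=0: MISS | VC [14, 18, 10, 20]
  [14] addr=0x82 blk=8 s=0: MISS | VC [14, 18, 10, 20, 4]
  [15] addr=0x4b blk=4 s=0: VC-HIT | VC [14, 18, 10, 20, 8]

OUTCOME = MISS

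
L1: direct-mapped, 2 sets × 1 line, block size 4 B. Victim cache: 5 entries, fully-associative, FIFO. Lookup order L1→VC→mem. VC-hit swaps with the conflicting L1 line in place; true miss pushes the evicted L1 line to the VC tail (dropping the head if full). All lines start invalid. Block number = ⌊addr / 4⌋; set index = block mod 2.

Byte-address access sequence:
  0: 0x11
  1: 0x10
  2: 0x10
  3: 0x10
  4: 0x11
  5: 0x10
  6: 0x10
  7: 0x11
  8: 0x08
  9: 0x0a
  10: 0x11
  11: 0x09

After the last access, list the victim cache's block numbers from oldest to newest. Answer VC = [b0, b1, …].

0: 0x11 (blk 4, set 0) → MISS  vc=[]
1: 0x10 (blk 4, set 0) → L1-HIT  vc=[]
2: 0x10 (blk 4, set 0) → L1-HIT  vc=[]
3: 0x10 (blk 4, set 0) → L1-HIT  vc=[]
4: 0x11 (blk 4, set 0) → L1-HIT  vc=[]
5: 0x10 (blk 4, set 0) → L1-HIT  vc=[]
6: 0x10 (blk 4, set 0) → L1-HIT  vc=[]
7: 0x11 (blk 4, set 0) → L1-HIT  vc=[]
8: 0x8 (blk 2, set 0) → MISS  vc=[4]
9: 0xa (blk 2, set 0) → L1-HIT  vc=[4]
10: 0x11 (blk 4, set 0) → VC-HIT  vc=[2]
11: 0x9 (blk 2, set 0) → VC-HIT  vc=[4]

VC = [4]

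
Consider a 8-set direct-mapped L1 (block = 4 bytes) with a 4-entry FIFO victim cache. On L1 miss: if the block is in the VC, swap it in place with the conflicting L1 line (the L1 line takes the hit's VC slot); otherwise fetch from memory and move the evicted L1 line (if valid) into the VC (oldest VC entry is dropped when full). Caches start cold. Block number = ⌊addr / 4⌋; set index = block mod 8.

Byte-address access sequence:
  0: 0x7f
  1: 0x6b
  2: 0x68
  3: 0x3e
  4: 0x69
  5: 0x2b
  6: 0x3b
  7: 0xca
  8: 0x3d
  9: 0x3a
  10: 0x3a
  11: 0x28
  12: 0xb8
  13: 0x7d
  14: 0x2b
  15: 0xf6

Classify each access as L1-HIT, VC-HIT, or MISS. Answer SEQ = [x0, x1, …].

SEQ = [MISS, MISS, L1-HIT, MISS, L1-HIT, MISS, MISS, MISS, L1-HIT, L1-HIT, L1-HIT, VC-HIT, MISS, VC-HIT, L1-HIT, MISS]

  [0] addr=0x7f blk=31 s=7: MISS | VC []
  [1] addr=0x6b blk=26 s=2: MISS | VC []
  [2] addr=0x68 blk=26 s=2: L1-HIT | VC []
  [3] addr=0x3e blk=15 s=7: MISS | VC [31]
  [4] addr=0x69 blk=26 s=2: L1-HIT | VC [31]
  [5] addr=0x2b blk=10 s=2: MISS | VC [31, 26]
  [6] addr=0x3b blk=14 s=6: MISS | VC [31, 26]
  [7] addr=0xca blk=50 s=2: MISS | VC [31, 26, 10]
  [8] addr=0x3d blk=15 s=7: L1-HIT | VC [31, 26, 10]
  [9] addr=0x3a blk=14 s=6: L1-HIT | VC [31, 26, 10]
  [10] addr=0x3a blk=14 s=6: L1-HIT | VC [31, 26, 10]
  [11] addr=0x28 blk=10 s=2: VC-HIT | VC [31, 26, 50]
  [12] addr=0xb8 blk=46 s=6: MISS | VC [31, 26, 50, 14]
  [13] addr=0x7d blk=31 s=7: VC-HIT | VC [15, 26, 50, 14]
  [14] addr=0x2b blk=10 s=2: L1-HIT | VC [15, 26, 50, 14]
  [15] addr=0xf6 blk=61 s=5: MISS | VC [15, 26, 50, 14]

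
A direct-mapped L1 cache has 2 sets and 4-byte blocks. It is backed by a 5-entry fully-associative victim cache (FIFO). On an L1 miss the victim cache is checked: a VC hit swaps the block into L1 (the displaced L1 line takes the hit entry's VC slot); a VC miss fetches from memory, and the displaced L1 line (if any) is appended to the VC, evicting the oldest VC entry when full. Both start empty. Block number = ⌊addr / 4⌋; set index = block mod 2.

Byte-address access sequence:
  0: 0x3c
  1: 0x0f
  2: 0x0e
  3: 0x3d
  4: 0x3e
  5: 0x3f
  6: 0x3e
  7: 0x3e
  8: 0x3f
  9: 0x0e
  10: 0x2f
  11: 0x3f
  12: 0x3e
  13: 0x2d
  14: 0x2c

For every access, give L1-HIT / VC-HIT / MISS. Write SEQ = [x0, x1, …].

SEQ = [MISS, MISS, L1-HIT, VC-HIT, L1-HIT, L1-HIT, L1-HIT, L1-HIT, L1-HIT, VC-HIT, MISS, VC-HIT, L1-HIT, VC-HIT, L1-HIT]

  [0] addr=0x3c blk=15 s=1: MISS | VC []
  [1] addr=0xf blk=3 s=1: MISS | VC [15]
  [2] addr=0xe blk=3 s=1: L1-HIT | VC [15]
  [3] addr=0x3d blk=15 s=1: VC-HIT | VC [3]
  [4] addr=0x3e blk=15 s=1: L1-HIT | VC [3]
  [5] addr=0x3f blk=15 s=1: L1-HIT | VC [3]
  [6] addr=0x3e blk=15 s=1: L1-HIT | VC [3]
  [7] addr=0x3e blk=15 s=1: L1-HIT | VC [3]
  [8] addr=0x3f blk=15 s=1: L1-HIT | VC [3]
  [9] addr=0xe blk=3 s=1: VC-HIT | VC [15]
  [10] addr=0x2f blk=11 s=1: MISS | VC [15, 3]
  [11] addr=0x3f blk=15 s=1: VC-HIT | VC [11, 3]
  [12] addr=0x3e blk=15 s=1: L1-HIT | VC [11, 3]
  [13] addr=0x2d blk=11 s=1: VC-HIT | VC [15, 3]
  [14] addr=0x2c blk=11 s=1: L1-HIT | VC [15, 3]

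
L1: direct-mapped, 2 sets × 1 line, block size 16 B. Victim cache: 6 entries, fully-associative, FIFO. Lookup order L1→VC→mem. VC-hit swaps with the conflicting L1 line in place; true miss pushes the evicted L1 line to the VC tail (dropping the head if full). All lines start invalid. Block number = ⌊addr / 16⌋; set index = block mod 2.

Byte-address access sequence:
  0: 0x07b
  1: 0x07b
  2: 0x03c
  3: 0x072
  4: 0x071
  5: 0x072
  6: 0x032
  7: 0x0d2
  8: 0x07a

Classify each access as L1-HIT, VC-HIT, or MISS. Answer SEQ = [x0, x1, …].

0: 0x7b (blk 7, set 1) → MISS  vc=[]
1: 0x7b (blk 7, set 1) → L1-HIT  vc=[]
2: 0x3c (blk 3, set 1) → MISS  vc=[7]
3: 0x72 (blk 7, set 1) → VC-HIT  vc=[3]
4: 0x71 (blk 7, set 1) → L1-HIT  vc=[3]
5: 0x72 (blk 7, set 1) → L1-HIT  vc=[3]
6: 0x32 (blk 3, set 1) → VC-HIT  vc=[7]
7: 0xd2 (blk 13, set 1) → MISS  vc=[7, 3]
8: 0x7a (blk 7, set 1) → VC-HIT  vc=[13, 3]

SEQ = [MISS, L1-HIT, MISS, VC-HIT, L1-HIT, L1-HIT, VC-HIT, MISS, VC-HIT]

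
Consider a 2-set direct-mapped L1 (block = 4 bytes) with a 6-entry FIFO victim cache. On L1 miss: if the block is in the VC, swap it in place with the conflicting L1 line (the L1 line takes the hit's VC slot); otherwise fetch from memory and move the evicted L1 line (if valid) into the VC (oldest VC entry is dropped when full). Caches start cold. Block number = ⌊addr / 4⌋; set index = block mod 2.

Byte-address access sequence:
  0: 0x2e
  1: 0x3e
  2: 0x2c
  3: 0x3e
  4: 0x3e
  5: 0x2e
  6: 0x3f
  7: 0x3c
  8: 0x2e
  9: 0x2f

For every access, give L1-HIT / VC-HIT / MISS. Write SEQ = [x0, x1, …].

SEQ = [MISS, MISS, VC-HIT, VC-HIT, L1-HIT, VC-HIT, VC-HIT, L1-HIT, VC-HIT, L1-HIT]

  [0] addr=0x2e blk=11 s=1: MISS | VC []
  [1] addr=0x3e blk=15 s=1: MISS | VC [11]
  [2] addr=0x2c blk=11 s=1: VC-HIT | VC [15]
  [3] addr=0x3e blk=15 s=1: VC-HIT | VC [11]
  [4] addr=0x3e blk=15 s=1: L1-HIT | VC [11]
  [5] addr=0x2e blk=11 s=1: VC-HIT | VC [15]
  [6] addr=0x3f blk=15 s=1: VC-HIT | VC [11]
  [7] addr=0x3c blk=15 s=1: L1-HIT | VC [11]
  [8] addr=0x2e blk=11 s=1: VC-HIT | VC [15]
  [9] addr=0x2f blk=11 s=1: L1-HIT | VC [15]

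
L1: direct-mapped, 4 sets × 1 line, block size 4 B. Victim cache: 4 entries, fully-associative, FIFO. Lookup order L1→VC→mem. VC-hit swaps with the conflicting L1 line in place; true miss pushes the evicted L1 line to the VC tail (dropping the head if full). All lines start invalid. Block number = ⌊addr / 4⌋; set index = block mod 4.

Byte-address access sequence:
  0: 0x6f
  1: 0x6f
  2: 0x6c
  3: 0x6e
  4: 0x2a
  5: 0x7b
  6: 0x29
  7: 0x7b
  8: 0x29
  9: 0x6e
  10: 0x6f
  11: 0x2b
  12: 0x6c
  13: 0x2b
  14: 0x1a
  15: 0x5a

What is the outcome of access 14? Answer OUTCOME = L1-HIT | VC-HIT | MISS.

OUTCOME = MISS

  [0] addr=0x6f blk=27 s=3: MISS | VC []
  [1] addr=0x6f blk=27 s=3: L1-HIT | VC []
  [2] addr=0x6c blk=27 s=3: L1-HIT | VC []
  [3] addr=0x6e blk=27 s=3: L1-HIT | VC []
  [4] addr=0x2a blk=10 s=2: MISS | VC []
  [5] addr=0x7b blk=30 s=2: MISS | VC [10]
  [6] addr=0x29 blk=10 s=2: VC-HIT | VC [30]
  [7] addr=0x7b blk=30 s=2: VC-HIT | VC [10]
  [8] addr=0x29 blk=10 s=2: VC-HIT | VC [30]
  [9] addr=0x6e blk=27 s=3: L1-HIT | VC [30]
  [10] addr=0x6f blk=27 s=3: L1-HIT | VC [30]
  [11] addr=0x2b blk=10 s=2: L1-HIT | VC [30]
  [12] addr=0x6c blk=27 s=3: L1-HIT | VC [30]
  [13] addr=0x2b blk=10 s=2: L1-HIT | VC [30]
  [14] addr=0x1a blk=6 s=2: MISS | VC [30, 10]
  [15] addr=0x5a blk=22 s=2: MISS | VC [30, 10, 6]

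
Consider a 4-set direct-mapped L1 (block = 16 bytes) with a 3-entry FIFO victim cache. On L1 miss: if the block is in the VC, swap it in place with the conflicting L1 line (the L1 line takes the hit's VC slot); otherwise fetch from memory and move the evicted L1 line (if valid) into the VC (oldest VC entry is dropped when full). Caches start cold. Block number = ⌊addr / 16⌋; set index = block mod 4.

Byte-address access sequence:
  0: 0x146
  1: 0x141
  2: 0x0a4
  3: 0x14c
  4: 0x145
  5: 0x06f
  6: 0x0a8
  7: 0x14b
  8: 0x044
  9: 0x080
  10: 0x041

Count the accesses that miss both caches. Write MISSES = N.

MISSES = 5

  [0] addr=0x146 blk=20 s=0: MISS | VC []
  [1] addr=0x141 blk=20 s=0: L1-HIT | VC []
  [2] addr=0xa4 blk=10 s=2: MISS | VC []
  [3] addr=0x14c blk=20 s=0: L1-HIT | VC []
  [4] addr=0x145 blk=20 s=0: L1-HIT | VC []
  [5] addr=0x6f blk=6 s=2: MISS | VC [10]
  [6] addr=0xa8 blk=10 s=2: VC-HIT | VC [6]
  [7] addr=0x14b blk=20 s=0: L1-HIT | VC [6]
  [8] addr=0x44 blk=4 s=0: MISS | VC [6, 20]
  [9] addr=0x80 blk=8 s=0: MISS | VC [6, 20, 4]
  [10] addr=0x41 blk=4 s=0: VC-HIT | VC [6, 20, 8]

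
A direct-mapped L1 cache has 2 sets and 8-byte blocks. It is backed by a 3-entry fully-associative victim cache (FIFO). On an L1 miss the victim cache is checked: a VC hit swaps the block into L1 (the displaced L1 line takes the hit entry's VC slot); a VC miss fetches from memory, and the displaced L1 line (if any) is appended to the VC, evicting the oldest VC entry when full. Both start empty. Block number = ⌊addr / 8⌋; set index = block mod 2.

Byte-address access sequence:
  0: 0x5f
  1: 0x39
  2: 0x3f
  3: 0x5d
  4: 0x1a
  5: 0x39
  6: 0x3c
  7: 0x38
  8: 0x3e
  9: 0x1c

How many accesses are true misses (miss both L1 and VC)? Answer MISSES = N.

MISSES = 3

0: 0x5f (blk 11, set 1) → MISS  vc=[]
1: 0x39 (blk 7, set 1) → MISS  vc=[11]
2: 0x3f (blk 7, set 1) → L1-HIT  vc=[11]
3: 0x5d (blk 11, set 1) → VC-HIT  vc=[7]
4: 0x1a (blk 3, set 1) → MISS  vc=[7, 11]
5: 0x39 (blk 7, set 1) → VC-HIT  vc=[3, 11]
6: 0x3c (blk 7, set 1) → L1-HIT  vc=[3, 11]
7: 0x38 (blk 7, set 1) → L1-HIT  vc=[3, 11]
8: 0x3e (blk 7, set 1) → L1-HIT  vc=[3, 11]
9: 0x1c (blk 3, set 1) → VC-HIT  vc=[7, 11]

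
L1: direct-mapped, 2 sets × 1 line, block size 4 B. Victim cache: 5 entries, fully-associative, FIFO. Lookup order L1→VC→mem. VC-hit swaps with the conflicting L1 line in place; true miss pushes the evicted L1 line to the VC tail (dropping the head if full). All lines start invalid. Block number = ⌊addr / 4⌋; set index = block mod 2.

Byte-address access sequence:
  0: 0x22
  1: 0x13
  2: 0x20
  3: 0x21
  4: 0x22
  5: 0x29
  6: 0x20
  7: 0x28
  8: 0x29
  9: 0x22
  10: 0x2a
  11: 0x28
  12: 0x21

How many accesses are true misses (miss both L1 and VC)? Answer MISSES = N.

MISSES = 3

0: 0x22 (blk 8, set 0) → MISS  vc=[]
1: 0x13 (blk 4, set 0) → MISS  vc=[8]
2: 0x20 (blk 8, set 0) → VC-HIT  vc=[4]
3: 0x21 (blk 8, set 0) → L1-HIT  vc=[4]
4: 0x22 (blk 8, set 0) → L1-HIT  vc=[4]
5: 0x29 (blk 10, set 0) → MISS  vc=[4, 8]
6: 0x20 (blk 8, set 0) → VC-HIT  vc=[4, 10]
7: 0x28 (blk 10, set 0) → VC-HIT  vc=[4, 8]
8: 0x29 (blk 10, set 0) → L1-HIT  vc=[4, 8]
9: 0x22 (blk 8, set 0) → VC-HIT  vc=[4, 10]
10: 0x2a (blk 10, set 0) → VC-HIT  vc=[4, 8]
11: 0x28 (blk 10, set 0) → L1-HIT  vc=[4, 8]
12: 0x21 (blk 8, set 0) → VC-HIT  vc=[4, 10]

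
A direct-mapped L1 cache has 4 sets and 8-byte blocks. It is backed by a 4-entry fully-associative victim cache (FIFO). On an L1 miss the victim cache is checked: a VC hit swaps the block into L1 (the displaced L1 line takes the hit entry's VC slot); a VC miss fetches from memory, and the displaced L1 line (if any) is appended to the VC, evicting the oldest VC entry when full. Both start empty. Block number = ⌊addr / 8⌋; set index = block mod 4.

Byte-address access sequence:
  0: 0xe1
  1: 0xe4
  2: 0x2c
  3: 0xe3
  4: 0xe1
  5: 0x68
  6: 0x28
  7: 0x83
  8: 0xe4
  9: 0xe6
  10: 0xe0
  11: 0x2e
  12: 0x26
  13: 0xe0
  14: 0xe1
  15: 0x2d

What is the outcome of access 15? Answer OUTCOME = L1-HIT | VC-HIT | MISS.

OUTCOME = L1-HIT

  [0] addr=0xe1 blk=28 s=0: MISS | VC []
  [1] addr=0xe4 blk=28 s=0: L1-HIT | VC []
  [2] addr=0x2c blk=5 s=1: MISS | VC []
  [3] addr=0xe3 blk=28 s=0: L1-HIT | VC []
  [4] addr=0xe1 blk=28 s=0: L1-HIT | VC []
  [5] addr=0x68 blk=13 s=1: MISS | VC [5]
  [6] addr=0x28 blk=5 s=1: VC-HIT | VC [13]
  [7] addr=0x83 blk=16 s=0: MISS | VC [13, 28]
  [8] addr=0xe4 blk=28 s=0: VC-HIT | VC [13, 16]
  [9] addr=0xe6 blk=28 s=0: L1-HIT | VC [13, 16]
  [10] addr=0xe0 blk=28 s=0: L1-HIT | VC [13, 16]
  [11] addr=0x2e blk=5 s=1: L1-HIT | VC [13, 16]
  [12] addr=0x26 blk=4 s=0: MISS | VC [13, 16, 28]
  [13] addr=0xe0 blk=28 s=0: VC-HIT | VC [13, 16, 4]
  [14] addr=0xe1 blk=28 s=0: L1-HIT | VC [13, 16, 4]
  [15] addr=0x2d blk=5 s=1: L1-HIT | VC [13, 16, 4]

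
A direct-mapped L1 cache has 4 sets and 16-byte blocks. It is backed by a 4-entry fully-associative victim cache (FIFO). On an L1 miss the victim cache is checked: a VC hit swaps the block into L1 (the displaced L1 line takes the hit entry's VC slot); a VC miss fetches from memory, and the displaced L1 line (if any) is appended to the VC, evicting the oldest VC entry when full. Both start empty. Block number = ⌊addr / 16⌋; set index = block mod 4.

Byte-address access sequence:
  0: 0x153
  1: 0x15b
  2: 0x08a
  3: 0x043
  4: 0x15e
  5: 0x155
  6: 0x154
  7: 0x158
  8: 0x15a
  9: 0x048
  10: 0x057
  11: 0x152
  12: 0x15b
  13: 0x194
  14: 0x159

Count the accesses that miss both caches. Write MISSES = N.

#0 0x153→b21/s1 MISS; vc=[]
#1 0x15b→b21/s1 L1-HIT; vc=[]
#2 0x8a→b8/s0 MISS; vc=[]
#3 0x43→b4/s0 MISS; vc=[8]
#4 0x15e→b21/s1 L1-HIT; vc=[8]
#5 0x155→b21/s1 L1-HIT; vc=[8]
#6 0x154→b21/s1 L1-HIT; vc=[8]
#7 0x158→b21/s1 L1-HIT; vc=[8]
#8 0x15a→b21/s1 L1-HIT; vc=[8]
#9 0x48→b4/s0 L1-HIT; vc=[8]
#10 0x57→b5/s1 MISS; vc=[8,21]
#11 0x152→b21/s1 VC-HIT; vc=[8,5]
#12 0x15b→b21/s1 L1-HIT; vc=[8,5]
#13 0x194→b25/s1 MISS; vc=[8,5,21]
#14 0x159→b21/s1 VC-HIT; vc=[8,5,25]

MISSES = 5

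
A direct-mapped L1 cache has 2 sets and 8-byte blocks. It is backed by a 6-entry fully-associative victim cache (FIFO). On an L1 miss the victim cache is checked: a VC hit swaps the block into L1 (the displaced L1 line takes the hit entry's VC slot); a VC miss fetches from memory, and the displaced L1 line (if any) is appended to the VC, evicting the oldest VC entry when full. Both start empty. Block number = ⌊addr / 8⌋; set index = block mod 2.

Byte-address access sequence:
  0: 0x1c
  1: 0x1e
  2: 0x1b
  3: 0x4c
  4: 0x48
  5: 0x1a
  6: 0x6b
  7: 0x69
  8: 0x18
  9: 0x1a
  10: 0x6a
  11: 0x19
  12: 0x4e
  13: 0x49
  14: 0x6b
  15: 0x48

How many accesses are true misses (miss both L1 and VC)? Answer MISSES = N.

MISSES = 3

  [0] addr=0x1c blk=3 s=1: MISS | VC []
  [1] addr=0x1e blk=3 s=1: L1-HIT | VC []
  [2] addr=0x1b blk=3 s=1: L1-HIT | VC []
  [3] addr=0x4c blk=9 s=1: MISS | VC [3]
  [4] addr=0x48 blk=9 s=1: L1-HIT | VC [3]
  [5] addr=0x1a blk=3 s=1: VC-HIT | VC [9]
  [6] addr=0x6b blk=13 s=1: MISS | VC [9, 3]
  [7] addr=0x69 blk=13 s=1: L1-HIT | VC [9, 3]
  [8] addr=0x18 blk=3 s=1: VC-HIT | VC [9, 13]
  [9] addr=0x1a blk=3 s=1: L1-HIT | VC [9, 13]
  [10] addr=0x6a blk=13 s=1: VC-HIT | VC [9, 3]
  [11] addr=0x19 blk=3 s=1: VC-HIT | VC [9, 13]
  [12] addr=0x4e blk=9 s=1: VC-HIT | VC [3, 13]
  [13] addr=0x49 blk=9 s=1: L1-HIT | VC [3, 13]
  [14] addr=0x6b blk=13 s=1: VC-HIT | VC [3, 9]
  [15] addr=0x48 blk=9 s=1: VC-HIT | VC [3, 13]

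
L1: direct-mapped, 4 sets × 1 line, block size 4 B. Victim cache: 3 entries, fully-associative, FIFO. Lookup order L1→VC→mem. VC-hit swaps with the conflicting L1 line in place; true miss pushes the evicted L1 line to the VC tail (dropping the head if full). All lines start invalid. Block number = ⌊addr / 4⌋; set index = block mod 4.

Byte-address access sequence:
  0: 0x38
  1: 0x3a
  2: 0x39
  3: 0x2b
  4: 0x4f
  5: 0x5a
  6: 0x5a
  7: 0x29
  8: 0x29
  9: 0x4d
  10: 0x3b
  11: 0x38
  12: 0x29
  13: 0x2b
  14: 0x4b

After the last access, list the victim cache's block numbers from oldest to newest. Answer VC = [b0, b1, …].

0: 0x38 (blk 14, set 2) → MISS  vc=[]
1: 0x3a (blk 14, set 2) → L1-HIT  vc=[]
2: 0x39 (blk 14, set 2) → L1-HIT  vc=[]
3: 0x2b (blk 10, set 2) → MISS  vc=[14]
4: 0x4f (blk 19, set 3) → MISS  vc=[14]
5: 0x5a (blk 22, set 2) → MISS  vc=[14, 10]
6: 0x5a (blk 22, set 2) → L1-HIT  vc=[14, 10]
7: 0x29 (blk 10, set 2) → VC-HIT  vc=[14, 22]
8: 0x29 (blk 10, set 2) → L1-HIT  vc=[14, 22]
9: 0x4d (blk 19, set 3) → L1-HIT  vc=[14, 22]
10: 0x3b (blk 14, set 2) → VC-HIT  vc=[10, 22]
11: 0x38 (blk 14, set 2) → L1-HIT  vc=[10, 22]
12: 0x29 (blk 10, set 2) → VC-HIT  vc=[14, 22]
13: 0x2b (blk 10, set 2) → L1-HIT  vc=[14, 22]
14: 0x4b (blk 18, set 2) → MISS  vc=[14, 22, 10]

VC = [14, 22, 10]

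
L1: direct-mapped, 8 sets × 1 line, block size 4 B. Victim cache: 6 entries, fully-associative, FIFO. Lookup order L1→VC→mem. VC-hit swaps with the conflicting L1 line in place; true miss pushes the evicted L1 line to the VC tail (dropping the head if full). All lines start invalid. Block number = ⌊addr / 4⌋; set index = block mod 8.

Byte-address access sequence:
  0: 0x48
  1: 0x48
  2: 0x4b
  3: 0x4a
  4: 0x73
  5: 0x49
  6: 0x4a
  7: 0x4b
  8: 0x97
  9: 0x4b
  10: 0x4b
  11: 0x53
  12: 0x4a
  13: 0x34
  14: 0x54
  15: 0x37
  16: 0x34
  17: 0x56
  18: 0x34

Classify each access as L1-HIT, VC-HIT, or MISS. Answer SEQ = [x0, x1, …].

  [0] addr=0x48 blk=18 s=2: MISS | VC []
  [1] addr=0x48 blk=18 s=2: L1-HIT | VC []
  [2] addr=0x4b blk=18 s=2: L1-HIT | VC []
  [3] addr=0x4a blk=18 s=2: L1-HIT | VC []
  [4] addr=0x73 blk=28 s=4: MISS | VC []
  [5] addr=0x49 blk=18 s=2: L1-HIT | VC []
  [6] addr=0x4a blk=18 s=2: L1-HIT | VC []
  [7] addr=0x4b blk=18 s=2: L1-HIT | VC []
  [8] addr=0x97 blk=37 s=5: MISS | VC []
  [9] addr=0x4b blk=18 s=2: L1-HIT | VC []
  [10] addr=0x4b blk=18 s=2: L1-HIT | VC []
  [11] addr=0x53 blk=20 s=4: MISS | VC [28]
  [12] addr=0x4a blk=18 s=2: L1-HIT | VC [28]
  [13] addr=0x34 blk=13 s=5: MISS | VC [28, 37]
  [14] addr=0x54 blk=21 s=5: MISS | VC [28, 37, 13]
  [15] addr=0x37 blk=13 s=5: VC-HIT | VC [28, 37, 21]
  [16] addr=0x34 blk=13 s=5: L1-HIT | VC [28, 37, 21]
  [17] addr=0x56 blk=21 s=5: VC-HIT | VC [28, 37, 13]
  [18] addr=0x34 blk=13 s=5: VC-HIT | VC [28, 37, 21]

SEQ = [MISS, L1-HIT, L1-HIT, L1-HIT, MISS, L1-HIT, L1-HIT, L1-HIT, MISS, L1-HIT, L1-HIT, MISS, L1-HIT, MISS, MISS, VC-HIT, L1-HIT, VC-HIT, VC-HIT]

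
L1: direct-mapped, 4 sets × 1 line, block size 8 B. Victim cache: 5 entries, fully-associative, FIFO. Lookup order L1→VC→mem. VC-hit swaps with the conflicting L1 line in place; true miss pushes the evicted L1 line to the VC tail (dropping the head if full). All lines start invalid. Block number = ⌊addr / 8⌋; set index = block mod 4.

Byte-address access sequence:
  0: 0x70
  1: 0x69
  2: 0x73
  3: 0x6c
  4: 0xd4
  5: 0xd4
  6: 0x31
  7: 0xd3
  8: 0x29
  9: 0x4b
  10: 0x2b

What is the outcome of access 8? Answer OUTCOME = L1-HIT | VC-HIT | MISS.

OUTCOME = MISS

#0 0x70→b14/s2 MISS; vc=[]
#1 0x69→b13/s1 MISS; vc=[]
#2 0x73→b14/s2 L1-HIT; vc=[]
#3 0x6c→b13/s1 L1-HIT; vc=[]
#4 0xd4→b26/s2 MISS; vc=[14]
#5 0xd4→b26/s2 L1-HIT; vc=[14]
#6 0x31→b6/s2 MISS; vc=[14,26]
#7 0xd3→b26/s2 VC-HIT; vc=[14,6]
#8 0x29→b5/s1 MISS; vc=[14,6,13]
#9 0x4b→b9/s1 MISS; vc=[14,6,13,5]
#10 0x2b→b5/s1 VC-HIT; vc=[14,6,13,9]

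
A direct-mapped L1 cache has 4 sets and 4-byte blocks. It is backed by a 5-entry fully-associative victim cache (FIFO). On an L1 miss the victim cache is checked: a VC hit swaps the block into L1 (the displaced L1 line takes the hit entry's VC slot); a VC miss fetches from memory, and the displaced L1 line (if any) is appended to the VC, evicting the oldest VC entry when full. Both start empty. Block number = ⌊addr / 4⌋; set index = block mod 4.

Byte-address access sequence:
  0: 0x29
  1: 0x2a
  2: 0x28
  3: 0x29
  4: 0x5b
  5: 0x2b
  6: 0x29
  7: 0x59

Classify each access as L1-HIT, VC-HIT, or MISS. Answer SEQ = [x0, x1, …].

#0 0x29→b10/s2 MISS; vc=[]
#1 0x2a→b10/s2 L1-HIT; vc=[]
#2 0x28→b10/s2 L1-HIT; vc=[]
#3 0x29→b10/s2 L1-HIT; vc=[]
#4 0x5b→b22/s2 MISS; vc=[10]
#5 0x2b→b10/s2 VC-HIT; vc=[22]
#6 0x29→b10/s2 L1-HIT; vc=[22]
#7 0x59→b22/s2 VC-HIT; vc=[10]

SEQ = [MISS, L1-HIT, L1-HIT, L1-HIT, MISS, VC-HIT, L1-HIT, VC-HIT]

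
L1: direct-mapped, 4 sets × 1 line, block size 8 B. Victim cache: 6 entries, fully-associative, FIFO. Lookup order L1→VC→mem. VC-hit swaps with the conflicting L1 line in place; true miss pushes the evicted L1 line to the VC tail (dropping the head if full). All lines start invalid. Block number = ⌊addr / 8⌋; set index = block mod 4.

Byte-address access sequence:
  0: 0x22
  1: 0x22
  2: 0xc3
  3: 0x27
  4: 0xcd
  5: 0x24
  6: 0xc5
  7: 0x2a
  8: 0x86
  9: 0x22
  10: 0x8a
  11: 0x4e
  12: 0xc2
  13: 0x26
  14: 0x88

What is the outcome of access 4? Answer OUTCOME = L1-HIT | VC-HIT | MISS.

#0 0x22→b4/s0 MISS; vc=[]
#1 0x22→b4/s0 L1-HIT; vc=[]
#2 0xc3→b24/s0 MISS; vc=[4]
#3 0x27→b4/s0 VC-HIT; vc=[24]
#4 0xcd→b25/s1 MISS; vc=[24]
#5 0x24→b4/s0 L1-HIT; vc=[24]
#6 0xc5→b24/s0 VC-HIT; vc=[4]
#7 0x2a→b5/s1 MISS; vc=[4,25]
#8 0x86→b16/s0 MISS; vc=[4,25,24]
#9 0x22→b4/s0 VC-HIT; vc=[16,25,24]
#10 0x8a→b17/s1 MISS; vc=[16,25,24,5]
#11 0x4e→b9/s1 MISS; vc=[16,25,24,5,17]
#12 0xc2→b24/s0 VC-HIT; vc=[16,25,4,5,17]
#13 0x26→b4/s0 VC-HIT; vc=[16,25,24,5,17]
#14 0x88→b17/s1 VC-HIT; vc=[16,25,24,5,9]

OUTCOME = MISS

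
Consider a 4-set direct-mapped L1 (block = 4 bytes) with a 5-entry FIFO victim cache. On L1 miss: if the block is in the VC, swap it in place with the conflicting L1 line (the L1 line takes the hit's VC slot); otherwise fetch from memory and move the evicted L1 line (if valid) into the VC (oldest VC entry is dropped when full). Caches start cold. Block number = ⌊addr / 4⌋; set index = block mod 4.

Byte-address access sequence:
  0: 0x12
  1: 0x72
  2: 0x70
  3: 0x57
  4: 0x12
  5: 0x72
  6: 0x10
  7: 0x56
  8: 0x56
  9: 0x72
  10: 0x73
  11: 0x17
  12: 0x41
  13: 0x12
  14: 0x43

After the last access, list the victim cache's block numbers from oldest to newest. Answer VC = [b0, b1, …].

#0 0x12→b4/s0 MISS; vc=[]
#1 0x72→b28/s0 MISS; vc=[4]
#2 0x70→b28/s0 L1-HIT; vc=[4]
#3 0x57→b21/s1 MISS; vc=[4]
#4 0x12→b4/s0 VC-HIT; vc=[28]
#5 0x72→b28/s0 VC-HIT; vc=[4]
#6 0x10→b4/s0 VC-HIT; vc=[28]
#7 0x56→b21/s1 L1-HIT; vc=[28]
#8 0x56→b21/s1 L1-HIT; vc=[28]
#9 0x72→b28/s0 VC-HIT; vc=[4]
#10 0x73→b28/s0 L1-HIT; vc=[4]
#11 0x17→b5/s1 MISS; vc=[4,21]
#12 0x41→b16/s0 MISS; vc=[4,21,28]
#13 0x12→b4/s0 VC-HIT; vc=[16,21,28]
#14 0x43→b16/s0 VC-HIT; vc=[4,21,28]

VC = [4, 21, 28]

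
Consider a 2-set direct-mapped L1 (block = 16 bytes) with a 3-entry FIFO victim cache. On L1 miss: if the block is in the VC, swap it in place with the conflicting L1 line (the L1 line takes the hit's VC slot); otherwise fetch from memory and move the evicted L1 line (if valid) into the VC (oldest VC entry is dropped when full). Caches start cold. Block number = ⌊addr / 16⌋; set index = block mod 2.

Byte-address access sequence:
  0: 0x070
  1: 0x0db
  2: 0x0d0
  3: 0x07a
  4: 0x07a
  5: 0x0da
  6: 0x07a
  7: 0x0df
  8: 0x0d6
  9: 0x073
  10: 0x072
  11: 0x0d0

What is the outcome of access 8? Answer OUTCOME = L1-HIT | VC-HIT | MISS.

OUTCOME = L1-HIT

  [0] addr=0x70 blk=7 s=1: MISS | VC []
  [1] addr=0xdb blk=13 s=1: MISS | VC [7]
  [2] addr=0xd0 blk=13 s=1: L1-HIT | VC [7]
  [3] addr=0x7a blk=7 s=1: VC-HIT | VC [13]
  [4] addr=0x7a blk=7 s=1: L1-HIT | VC [13]
  [5] addr=0xda blk=13 s=1: VC-HIT | VC [7]
  [6] addr=0x7a blk=7 s=1: VC-HIT | VC [13]
  [7] addr=0xdf blk=13 s=1: VC-HIT | VC [7]
  [8] addr=0xd6 blk=13 s=1: L1-HIT | VC [7]
  [9] addr=0x73 blk=7 s=1: VC-HIT | VC [13]
  [10] addr=0x72 blk=7 s=1: L1-HIT | VC [13]
  [11] addr=0xd0 blk=13 s=1: VC-HIT | VC [7]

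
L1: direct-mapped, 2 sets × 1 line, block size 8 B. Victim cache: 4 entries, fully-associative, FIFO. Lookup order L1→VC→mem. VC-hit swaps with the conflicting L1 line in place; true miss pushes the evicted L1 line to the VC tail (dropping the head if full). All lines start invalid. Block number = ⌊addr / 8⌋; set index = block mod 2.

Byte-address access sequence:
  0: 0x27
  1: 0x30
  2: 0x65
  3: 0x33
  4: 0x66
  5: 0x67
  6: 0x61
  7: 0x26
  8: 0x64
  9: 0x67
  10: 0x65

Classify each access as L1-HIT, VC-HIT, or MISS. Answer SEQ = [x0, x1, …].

  [0] addr=0x27 blk=4 s=0: MISS | VC []
  [1] addr=0x30 blk=6 s=0: MISS | VC [4]
  [2] addr=0x65 blk=12 s=0: MISS | VC [4, 6]
  [3] addr=0x33 blk=6 s=0: VC-HIT | VC [4, 12]
  [4] addr=0x66 blk=12 s=0: VC-HIT | VC [4, 6]
  [5] addr=0x67 blk=12 s=0: L1-HIT | VC [4, 6]
  [6] addr=0x61 blk=12 s=0: L1-HIT | VC [4, 6]
  [7] addr=0x26 blk=4 s=0: VC-HIT | VC [12, 6]
  [8] addr=0x64 blk=12 s=0: VC-HIT | VC [4, 6]
  [9] addr=0x67 blk=12 s=0: L1-HIT | VC [4, 6]
  [10] addr=0x65 blk=12 s=0: L1-HIT | VC [4, 6]

SEQ = [MISS, MISS, MISS, VC-HIT, VC-HIT, L1-HIT, L1-HIT, VC-HIT, VC-HIT, L1-HIT, L1-HIT]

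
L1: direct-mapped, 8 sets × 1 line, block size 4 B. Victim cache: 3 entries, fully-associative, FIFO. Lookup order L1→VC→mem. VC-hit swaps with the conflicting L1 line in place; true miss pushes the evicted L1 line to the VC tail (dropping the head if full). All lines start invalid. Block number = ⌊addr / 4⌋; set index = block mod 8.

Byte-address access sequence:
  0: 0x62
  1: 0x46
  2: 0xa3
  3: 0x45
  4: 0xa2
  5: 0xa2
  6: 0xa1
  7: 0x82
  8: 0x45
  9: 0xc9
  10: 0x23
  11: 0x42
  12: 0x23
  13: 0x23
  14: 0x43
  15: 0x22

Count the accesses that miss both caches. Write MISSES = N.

0: 0x62 (blk 24, set 0) → MISS  vc=[]
1: 0x46 (blk 17, set 1) → MISS  vc=[]
2: 0xa3 (blk 40, set 0) → MISS  vc=[24]
3: 0x45 (blk 17, set 1) → L1-HIT  vc=[24]
4: 0xa2 (blk 40, set 0) → L1-HIT  vc=[24]
5: 0xa2 (blk 40, set 0) → L1-HIT  vc=[24]
6: 0xa1 (blk 40, set 0) → L1-HIT  vc=[24]
7: 0x82 (blk 32, set 0) → MISS  vc=[24, 40]
8: 0x45 (blk 17, set 1) → L1-HIT  vc=[24, 40]
9: 0xc9 (blk 50, set 2) → MISS  vc=[24, 40]
10: 0x23 (blk 8, set 0) → MISS  vc=[24, 40, 32]
11: 0x42 (blk 16, set 0) → MISS  vc=[40, 32, 8]
12: 0x23 (blk 8, set 0) → VC-HIT  vc=[40, 32, 16]
13: 0x23 (blk 8, set 0) → L1-HIT  vc=[40, 32, 16]
14: 0x43 (blk 16, set 0) → VC-HIT  vc=[40, 32, 8]
15: 0x22 (blk 8, set 0) → VC-HIT  vc=[40, 32, 16]

MISSES = 7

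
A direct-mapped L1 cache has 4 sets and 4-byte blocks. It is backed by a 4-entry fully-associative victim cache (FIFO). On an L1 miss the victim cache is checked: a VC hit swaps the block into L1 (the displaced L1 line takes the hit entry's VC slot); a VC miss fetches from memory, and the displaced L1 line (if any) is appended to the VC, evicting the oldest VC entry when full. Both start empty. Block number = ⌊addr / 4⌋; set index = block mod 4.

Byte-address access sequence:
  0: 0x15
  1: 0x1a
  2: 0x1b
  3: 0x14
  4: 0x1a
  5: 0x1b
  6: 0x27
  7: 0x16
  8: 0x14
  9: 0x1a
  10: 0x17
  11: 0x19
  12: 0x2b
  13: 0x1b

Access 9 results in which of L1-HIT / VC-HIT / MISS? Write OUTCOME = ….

OUTCOME = L1-HIT

0: 0x15 (blk 5, set 1) → MISS  vc=[]
1: 0x1a (blk 6, set 2) → MISS  vc=[]
2: 0x1b (blk 6, set 2) → L1-HIT  vc=[]
3: 0x14 (blk 5, set 1) → L1-HIT  vc=[]
4: 0x1a (blk 6, set 2) → L1-HIT  vc=[]
5: 0x1b (blk 6, set 2) → L1-HIT  vc=[]
6: 0x27 (blk 9, set 1) → MISS  vc=[5]
7: 0x16 (blk 5, set 1) → VC-HIT  vc=[9]
8: 0x14 (blk 5, set 1) → L1-HIT  vc=[9]
9: 0x1a (blk 6, set 2) → L1-HIT  vc=[9]
10: 0x17 (blk 5, set 1) → L1-HIT  vc=[9]
11: 0x19 (blk 6, set 2) → L1-HIT  vc=[9]
12: 0x2b (blk 10, set 2) → MISS  vc=[9, 6]
13: 0x1b (blk 6, set 2) → VC-HIT  vc=[9, 10]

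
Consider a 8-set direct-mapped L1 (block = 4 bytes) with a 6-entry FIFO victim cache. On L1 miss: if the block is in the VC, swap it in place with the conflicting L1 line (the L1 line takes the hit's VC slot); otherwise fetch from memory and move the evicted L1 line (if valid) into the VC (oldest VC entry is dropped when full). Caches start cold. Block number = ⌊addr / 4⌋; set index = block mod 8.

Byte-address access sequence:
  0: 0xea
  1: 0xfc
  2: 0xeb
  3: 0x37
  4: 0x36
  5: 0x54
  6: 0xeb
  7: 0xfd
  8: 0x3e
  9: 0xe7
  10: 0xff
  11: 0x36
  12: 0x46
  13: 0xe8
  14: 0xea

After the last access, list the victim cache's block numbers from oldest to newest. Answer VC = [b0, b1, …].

VC = [21, 15, 57]

#0 0xea→b58/s2 MISS; vc=[]
#1 0xfc→b63/s7 MISS; vc=[]
#2 0xeb→b58/s2 L1-HIT; vc=[]
#3 0x37→b13/s5 MISS; vc=[]
#4 0x36→b13/s5 L1-HIT; vc=[]
#5 0x54→b21/s5 MISS; vc=[13]
#6 0xeb→b58/s2 L1-HIT; vc=[13]
#7 0xfd→b63/s7 L1-HIT; vc=[13]
#8 0x3e→b15/s7 MISS; vc=[13,63]
#9 0xe7→b57/s1 MISS; vc=[13,63]
#10 0xff→b63/s7 VC-HIT; vc=[13,15]
#11 0x36→b13/s5 VC-HIT; vc=[21,15]
#12 0x46→b17/s1 MISS; vc=[21,15,57]
#13 0xe8→b58/s2 L1-HIT; vc=[21,15,57]
#14 0xea→b58/s2 L1-HIT; vc=[21,15,57]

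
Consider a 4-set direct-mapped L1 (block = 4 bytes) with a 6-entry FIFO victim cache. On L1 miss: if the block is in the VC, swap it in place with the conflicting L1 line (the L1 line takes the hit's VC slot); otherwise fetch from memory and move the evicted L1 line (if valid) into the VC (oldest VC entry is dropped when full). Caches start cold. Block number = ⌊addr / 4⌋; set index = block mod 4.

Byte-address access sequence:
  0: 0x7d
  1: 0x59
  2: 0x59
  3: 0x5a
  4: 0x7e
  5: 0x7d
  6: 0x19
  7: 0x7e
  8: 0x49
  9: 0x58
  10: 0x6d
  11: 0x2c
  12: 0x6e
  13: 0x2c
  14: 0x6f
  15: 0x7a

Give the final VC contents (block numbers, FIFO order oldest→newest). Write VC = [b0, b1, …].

VC = [18, 6, 31, 11, 22]

#0 0x7d→b31/s3 MISS; vc=[]
#1 0x59→b22/s2 MISS; vc=[]
#2 0x59→b22/s2 L1-HIT; vc=[]
#3 0x5a→b22/s2 L1-HIT; vc=[]
#4 0x7e→b31/s3 L1-HIT; vc=[]
#5 0x7d→b31/s3 L1-HIT; vc=[]
#6 0x19→b6/s2 MISS; vc=[22]
#7 0x7e→b31/s3 L1-HIT; vc=[22]
#8 0x49→b18/s2 MISS; vc=[22,6]
#9 0x58→b22/s2 VC-HIT; vc=[18,6]
#10 0x6d→b27/s3 MISS; vc=[18,6,31]
#11 0x2c→b11/s3 MISS; vc=[18,6,31,27]
#12 0x6e→b27/s3 VC-HIT; vc=[18,6,31,11]
#13 0x2c→b11/s3 VC-HIT; vc=[18,6,31,27]
#14 0x6f→b27/s3 VC-HIT; vc=[18,6,31,11]
#15 0x7a→b30/s2 MISS; vc=[18,6,31,11,22]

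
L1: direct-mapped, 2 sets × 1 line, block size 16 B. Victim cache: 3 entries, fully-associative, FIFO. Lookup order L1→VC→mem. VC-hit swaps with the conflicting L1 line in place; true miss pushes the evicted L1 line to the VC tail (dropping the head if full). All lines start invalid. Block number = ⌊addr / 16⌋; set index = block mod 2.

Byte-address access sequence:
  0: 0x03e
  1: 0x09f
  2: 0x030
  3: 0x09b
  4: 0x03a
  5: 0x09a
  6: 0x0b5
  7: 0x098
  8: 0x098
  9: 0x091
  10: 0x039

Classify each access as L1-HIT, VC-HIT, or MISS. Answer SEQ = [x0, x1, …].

SEQ = [MISS, MISS, VC-HIT, VC-HIT, VC-HIT, VC-HIT, MISS, VC-HIT, L1-HIT, L1-HIT, VC-HIT]

#0 0x3e→b3/s1 MISS; vc=[]
#1 0x9f→b9/s1 MISS; vc=[3]
#2 0x30→b3/s1 VC-HIT; vc=[9]
#3 0x9b→b9/s1 VC-HIT; vc=[3]
#4 0x3a→b3/s1 VC-HIT; vc=[9]
#5 0x9a→b9/s1 VC-HIT; vc=[3]
#6 0xb5→b11/s1 MISS; vc=[3,9]
#7 0x98→b9/s1 VC-HIT; vc=[3,11]
#8 0x98→b9/s1 L1-HIT; vc=[3,11]
#9 0x91→b9/s1 L1-HIT; vc=[3,11]
#10 0x39→b3/s1 VC-HIT; vc=[9,11]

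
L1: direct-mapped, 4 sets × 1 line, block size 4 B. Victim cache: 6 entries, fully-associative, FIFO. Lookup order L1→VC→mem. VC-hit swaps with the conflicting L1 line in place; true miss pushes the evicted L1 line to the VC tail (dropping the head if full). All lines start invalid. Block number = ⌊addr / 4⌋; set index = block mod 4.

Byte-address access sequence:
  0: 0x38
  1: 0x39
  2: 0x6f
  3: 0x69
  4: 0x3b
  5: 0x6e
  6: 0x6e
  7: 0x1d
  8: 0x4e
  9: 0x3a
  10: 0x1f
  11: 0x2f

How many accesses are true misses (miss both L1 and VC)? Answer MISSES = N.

MISSES = 6

#0 0x38→b14/s2 MISS; vc=[]
#1 0x39→b14/s2 L1-HIT; vc=[]
#2 0x6f→b27/s3 MISS; vc=[]
#3 0x69→b26/s2 MISS; vc=[14]
#4 0x3b→b14/s2 VC-HIT; vc=[26]
#5 0x6e→b27/s3 L1-HIT; vc=[26]
#6 0x6e→b27/s3 L1-HIT; vc=[26]
#7 0x1d→b7/s3 MISS; vc=[26,27]
#8 0x4e→b19/s3 MISS; vc=[26,27,7]
#9 0x3a→b14/s2 L1-HIT; vc=[26,27,7]
#10 0x1f→b7/s3 VC-HIT; vc=[26,27,19]
#11 0x2f→b11/s3 MISS; vc=[26,27,19,7]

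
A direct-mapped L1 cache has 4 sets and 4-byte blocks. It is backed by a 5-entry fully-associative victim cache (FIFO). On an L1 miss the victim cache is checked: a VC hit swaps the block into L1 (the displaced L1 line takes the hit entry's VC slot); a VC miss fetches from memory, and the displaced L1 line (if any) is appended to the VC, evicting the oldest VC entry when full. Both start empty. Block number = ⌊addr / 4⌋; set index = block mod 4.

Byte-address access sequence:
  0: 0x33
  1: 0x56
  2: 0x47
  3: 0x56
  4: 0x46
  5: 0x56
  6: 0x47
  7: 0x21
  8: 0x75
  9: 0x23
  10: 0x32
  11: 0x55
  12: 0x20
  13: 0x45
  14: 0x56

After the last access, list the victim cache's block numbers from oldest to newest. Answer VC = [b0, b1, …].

VC = [29, 12, 17]

#0 0x33→b12/s0 MISS; vc=[]
#1 0x56→b21/s1 MISS; vc=[]
#2 0x47→b17/s1 MISS; vc=[21]
#3 0x56→b21/s1 VC-HIT; vc=[17]
#4 0x46→b17/s1 VC-HIT; vc=[21]
#5 0x56→b21/s1 VC-HIT; vc=[17]
#6 0x47→b17/s1 VC-HIT; vc=[21]
#7 0x21→b8/s0 MISS; vc=[21,12]
#8 0x75→b29/s1 MISS; vc=[21,12,17]
#9 0x23→b8/s0 L1-HIT; vc=[21,12,17]
#10 0x32→b12/s0 VC-HIT; vc=[21,8,17]
#11 0x55→b21/s1 VC-HIT; vc=[29,8,17]
#12 0x20→b8/s0 VC-HIT; vc=[29,12,17]
#13 0x45→b17/s1 VC-HIT; vc=[29,12,21]
#14 0x56→b21/s1 VC-HIT; vc=[29,12,17]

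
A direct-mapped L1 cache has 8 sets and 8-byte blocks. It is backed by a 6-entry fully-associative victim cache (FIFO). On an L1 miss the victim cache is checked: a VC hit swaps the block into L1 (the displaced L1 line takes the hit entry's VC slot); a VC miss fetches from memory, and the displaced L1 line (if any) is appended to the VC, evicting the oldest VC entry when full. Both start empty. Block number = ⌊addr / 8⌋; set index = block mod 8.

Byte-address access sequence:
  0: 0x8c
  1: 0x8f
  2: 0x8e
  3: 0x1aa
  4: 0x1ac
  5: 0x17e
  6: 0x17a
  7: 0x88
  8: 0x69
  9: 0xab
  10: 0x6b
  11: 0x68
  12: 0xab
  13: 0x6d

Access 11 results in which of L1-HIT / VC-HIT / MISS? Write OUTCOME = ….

OUTCOME = L1-HIT

#0 0x8c→b17/s1 MISS; vc=[]
#1 0x8f→b17/s1 L1-HIT; vc=[]
#2 0x8e→b17/s1 L1-HIT; vc=[]
#3 0x1aa→b53/s5 MISS; vc=[]
#4 0x1ac→b53/s5 L1-HIT; vc=[]
#5 0x17e→b47/s7 MISS; vc=[]
#6 0x17a→b47/s7 L1-HIT; vc=[]
#7 0x88→b17/s1 L1-HIT; vc=[]
#8 0x69→b13/s5 MISS; vc=[53]
#9 0xab→b21/s5 MISS; vc=[53,13]
#10 0x6b→b13/s5 VC-HIT; vc=[53,21]
#11 0x68→b13/s5 L1-HIT; vc=[53,21]
#12 0xab→b21/s5 VC-HIT; vc=[53,13]
#13 0x6d→b13/s5 VC-HIT; vc=[53,21]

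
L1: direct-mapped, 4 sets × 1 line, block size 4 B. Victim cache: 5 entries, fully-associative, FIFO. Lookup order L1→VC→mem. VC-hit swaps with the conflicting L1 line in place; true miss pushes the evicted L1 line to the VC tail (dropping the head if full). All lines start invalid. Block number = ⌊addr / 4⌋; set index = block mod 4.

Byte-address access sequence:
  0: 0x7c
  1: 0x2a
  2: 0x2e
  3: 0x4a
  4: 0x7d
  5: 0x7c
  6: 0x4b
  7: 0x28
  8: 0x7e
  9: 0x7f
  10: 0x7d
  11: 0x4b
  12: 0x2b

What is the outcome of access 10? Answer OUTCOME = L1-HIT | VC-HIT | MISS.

OUTCOME = L1-HIT

#0 0x7c→b31/s3 MISS; vc=[]
#1 0x2a→b10/s2 MISS; vc=[]
#2 0x2e→b11/s3 MISS; vc=[31]
#3 0x4a→b18/s2 MISS; vc=[31,10]
#4 0x7d→b31/s3 VC-HIT; vc=[11,10]
#5 0x7c→b31/s3 L1-HIT; vc=[11,10]
#6 0x4b→b18/s2 L1-HIT; vc=[11,10]
#7 0x28→b10/s2 VC-HIT; vc=[11,18]
#8 0x7e→b31/s3 L1-HIT; vc=[11,18]
#9 0x7f→b31/s3 L1-HIT; vc=[11,18]
#10 0x7d→b31/s3 L1-HIT; vc=[11,18]
#11 0x4b→b18/s2 VC-HIT; vc=[11,10]
#12 0x2b→b10/s2 VC-HIT; vc=[11,18]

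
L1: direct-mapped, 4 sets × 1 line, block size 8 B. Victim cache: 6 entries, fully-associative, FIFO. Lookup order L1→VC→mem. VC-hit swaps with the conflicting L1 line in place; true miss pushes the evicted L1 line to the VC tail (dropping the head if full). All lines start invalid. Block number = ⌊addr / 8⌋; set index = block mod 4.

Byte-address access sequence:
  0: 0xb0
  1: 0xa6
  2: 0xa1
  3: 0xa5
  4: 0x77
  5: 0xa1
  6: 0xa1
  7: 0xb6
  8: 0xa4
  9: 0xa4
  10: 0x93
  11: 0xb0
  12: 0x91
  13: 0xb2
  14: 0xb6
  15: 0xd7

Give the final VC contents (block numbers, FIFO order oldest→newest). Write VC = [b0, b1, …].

0: 0xb0 (blk 22, set 2) → MISS  vc=[]
1: 0xa6 (blk 20, set 0) → MISS  vc=[]
2: 0xa1 (blk 20, set 0) → L1-HIT  vc=[]
3: 0xa5 (blk 20, set 0) → L1-HIT  vc=[]
4: 0x77 (blk 14, set 2) → MISS  vc=[22]
5: 0xa1 (blk 20, set 0) → L1-HIT  vc=[22]
6: 0xa1 (blk 20, set 0) → L1-HIT  vc=[22]
7: 0xb6 (blk 22, set 2) → VC-HIT  vc=[14]
8: 0xa4 (blk 20, set 0) → L1-HIT  vc=[14]
9: 0xa4 (blk 20, set 0) → L1-HIT  vc=[14]
10: 0x93 (blk 18, set 2) → MISS  vc=[14, 22]
11: 0xb0 (blk 22, set 2) → VC-HIT  vc=[14, 18]
12: 0x91 (blk 18, set 2) → VC-HIT  vc=[14, 22]
13: 0xb2 (blk 22, set 2) → VC-HIT  vc=[14, 18]
14: 0xb6 (blk 22, set 2) → L1-HIT  vc=[14, 18]
15: 0xd7 (blk 26, set 2) → MISS  vc=[14, 18, 22]

VC = [14, 18, 22]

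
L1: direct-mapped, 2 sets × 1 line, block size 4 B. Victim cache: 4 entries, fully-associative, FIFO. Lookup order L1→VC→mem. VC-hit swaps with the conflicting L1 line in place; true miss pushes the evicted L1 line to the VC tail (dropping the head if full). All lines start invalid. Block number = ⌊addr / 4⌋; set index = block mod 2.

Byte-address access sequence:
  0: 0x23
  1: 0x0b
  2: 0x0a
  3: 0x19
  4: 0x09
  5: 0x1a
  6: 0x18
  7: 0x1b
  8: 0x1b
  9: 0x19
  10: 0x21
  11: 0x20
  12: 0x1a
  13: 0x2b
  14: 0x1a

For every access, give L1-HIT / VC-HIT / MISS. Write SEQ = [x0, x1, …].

#0 0x23→b8/s0 MISS; vc=[]
#1 0xb→b2/s0 MISS; vc=[8]
#2 0xa→b2/s0 L1-HIT; vc=[8]
#3 0x19→b6/s0 MISS; vc=[8,2]
#4 0x9→b2/s0 VC-HIT; vc=[8,6]
#5 0x1a→b6/s0 VC-HIT; vc=[8,2]
#6 0x18→b6/s0 L1-HIT; vc=[8,2]
#7 0x1b→b6/s0 L1-HIT; vc=[8,2]
#8 0x1b→b6/s0 L1-HIT; vc=[8,2]
#9 0x19→b6/s0 L1-HIT; vc=[8,2]
#10 0x21→b8/s0 VC-HIT; vc=[6,2]
#11 0x20→b8/s0 L1-HIT; vc=[6,2]
#12 0x1a→b6/s0 VC-HIT; vc=[8,2]
#13 0x2b→b10/s0 MISS; vc=[8,2,6]
#14 0x1a→b6/s0 VC-HIT; vc=[8,2,10]

SEQ = [MISS, MISS, L1-HIT, MISS, VC-HIT, VC-HIT, L1-HIT, L1-HIT, L1-HIT, L1-HIT, VC-HIT, L1-HIT, VC-HIT, MISS, VC-HIT]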